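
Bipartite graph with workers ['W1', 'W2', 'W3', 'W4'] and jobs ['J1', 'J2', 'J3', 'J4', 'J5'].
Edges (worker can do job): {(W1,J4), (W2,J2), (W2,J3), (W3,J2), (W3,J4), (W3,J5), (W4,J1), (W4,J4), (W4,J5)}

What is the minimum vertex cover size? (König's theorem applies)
Minimum vertex cover size = 4

By König's theorem: in bipartite graphs,
min vertex cover = max matching = 4

Maximum matching has size 4, so minimum vertex cover also has size 4.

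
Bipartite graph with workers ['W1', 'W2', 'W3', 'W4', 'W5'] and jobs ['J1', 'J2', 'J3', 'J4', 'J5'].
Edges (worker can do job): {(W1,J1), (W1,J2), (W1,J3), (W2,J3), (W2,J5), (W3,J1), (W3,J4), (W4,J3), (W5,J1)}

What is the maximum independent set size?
Maximum independent set = 5

By König's theorem:
- Min vertex cover = Max matching = 5
- Max independent set = Total vertices - Min vertex cover
- Max independent set = 10 - 5 = 5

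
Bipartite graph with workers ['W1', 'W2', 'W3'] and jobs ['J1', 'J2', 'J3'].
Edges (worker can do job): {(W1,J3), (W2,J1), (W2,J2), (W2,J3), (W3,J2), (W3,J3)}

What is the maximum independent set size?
Maximum independent set = 3

By König's theorem:
- Min vertex cover = Max matching = 3
- Max independent set = Total vertices - Min vertex cover
- Max independent set = 6 - 3 = 3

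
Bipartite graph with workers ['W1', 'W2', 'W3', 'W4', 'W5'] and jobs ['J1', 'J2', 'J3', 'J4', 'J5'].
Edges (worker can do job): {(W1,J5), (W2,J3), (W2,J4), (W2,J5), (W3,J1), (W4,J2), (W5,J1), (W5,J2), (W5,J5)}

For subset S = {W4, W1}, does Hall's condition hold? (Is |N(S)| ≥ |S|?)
Yes: |N(S)| = 2, |S| = 2

Subset S = {W4, W1}
Neighbors N(S) = {J2, J5}

|N(S)| = 2, |S| = 2
Hall's condition: |N(S)| ≥ |S| is satisfied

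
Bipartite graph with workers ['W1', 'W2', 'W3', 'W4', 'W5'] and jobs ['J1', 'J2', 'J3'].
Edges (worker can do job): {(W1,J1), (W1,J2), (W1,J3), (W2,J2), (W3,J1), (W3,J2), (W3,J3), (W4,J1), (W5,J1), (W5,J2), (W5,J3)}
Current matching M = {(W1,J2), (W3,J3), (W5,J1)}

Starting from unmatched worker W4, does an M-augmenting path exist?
No augmenting path from W4

Alternating search from W4 reaches jobs: {J1, J2, J3}.
Every reachable job is already matched in M, and following those matched edges back to workers exposes no further unvisited jobs.
No M-augmenting path from W4 exists.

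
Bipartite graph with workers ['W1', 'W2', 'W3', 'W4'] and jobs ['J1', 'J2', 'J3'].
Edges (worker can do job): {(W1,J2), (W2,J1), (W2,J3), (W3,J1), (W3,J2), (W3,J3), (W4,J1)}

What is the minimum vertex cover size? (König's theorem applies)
Minimum vertex cover size = 3

By König's theorem: in bipartite graphs,
min vertex cover = max matching = 3

Maximum matching has size 3, so minimum vertex cover also has size 3.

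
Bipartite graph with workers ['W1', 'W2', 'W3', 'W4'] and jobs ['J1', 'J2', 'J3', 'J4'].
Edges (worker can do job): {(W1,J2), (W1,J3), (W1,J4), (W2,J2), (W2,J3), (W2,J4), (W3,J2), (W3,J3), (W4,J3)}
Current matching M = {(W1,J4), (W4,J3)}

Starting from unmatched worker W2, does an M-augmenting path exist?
Yes: W2 → J2

An M-augmenting path alternates non-matching / matching edges, starting and ending at unmatched vertices.
Path: W2 → J2
(J2 is unmatched in M, so the path is augmenting.)
Flipping edges along this path would increase |M| from 2 to 3.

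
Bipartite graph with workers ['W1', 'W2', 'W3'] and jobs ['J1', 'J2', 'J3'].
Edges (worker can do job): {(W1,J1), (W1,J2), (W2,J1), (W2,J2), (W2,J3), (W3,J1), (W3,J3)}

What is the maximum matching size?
Maximum matching size = 3

Maximum matching: {(W1,J2), (W2,J3), (W3,J1)}
Size: 3

This assigns 3 workers to 3 distinct jobs.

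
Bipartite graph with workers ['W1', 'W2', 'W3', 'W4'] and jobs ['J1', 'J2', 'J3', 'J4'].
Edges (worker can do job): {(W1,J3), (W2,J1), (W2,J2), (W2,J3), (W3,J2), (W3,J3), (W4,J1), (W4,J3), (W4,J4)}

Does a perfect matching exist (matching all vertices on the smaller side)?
Yes, perfect matching exists (size 4)

Perfect matching: {(W1,J3), (W2,J1), (W3,J2), (W4,J4)}
All 4 vertices on the smaller side are matched.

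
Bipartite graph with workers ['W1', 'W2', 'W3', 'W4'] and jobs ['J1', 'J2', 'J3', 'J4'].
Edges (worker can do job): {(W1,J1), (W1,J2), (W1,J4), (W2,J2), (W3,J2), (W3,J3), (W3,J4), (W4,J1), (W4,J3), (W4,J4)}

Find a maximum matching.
Matching: {(W1,J1), (W2,J2), (W3,J4), (W4,J3)}

Maximum matching (size 4):
  W1 → J1
  W2 → J2
  W3 → J4
  W4 → J3

Each worker is assigned to at most one job, and each job to at most one worker.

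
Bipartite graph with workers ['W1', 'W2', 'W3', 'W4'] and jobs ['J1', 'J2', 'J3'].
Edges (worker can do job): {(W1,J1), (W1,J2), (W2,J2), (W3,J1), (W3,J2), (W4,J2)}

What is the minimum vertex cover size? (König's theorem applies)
Minimum vertex cover size = 2

By König's theorem: in bipartite graphs,
min vertex cover = max matching = 2

Maximum matching has size 2, so minimum vertex cover also has size 2.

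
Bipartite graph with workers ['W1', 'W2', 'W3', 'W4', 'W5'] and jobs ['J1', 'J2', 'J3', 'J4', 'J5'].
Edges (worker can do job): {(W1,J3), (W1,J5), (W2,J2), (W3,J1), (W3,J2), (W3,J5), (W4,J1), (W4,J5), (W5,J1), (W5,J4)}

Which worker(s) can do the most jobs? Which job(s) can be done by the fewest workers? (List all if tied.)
Most versatile: W3 (3 jobs); Least covered: J3, J4 (1 workers)

Worker degrees (jobs they can do): W1:2, W2:1, W3:3, W4:2, W5:2
Job degrees (workers who can do it): J1:3, J2:2, J3:1, J4:1, J5:3

Maximum worker degree is 3, achieved by: W3
Minimum job degree is 1, achieved by: J3, J4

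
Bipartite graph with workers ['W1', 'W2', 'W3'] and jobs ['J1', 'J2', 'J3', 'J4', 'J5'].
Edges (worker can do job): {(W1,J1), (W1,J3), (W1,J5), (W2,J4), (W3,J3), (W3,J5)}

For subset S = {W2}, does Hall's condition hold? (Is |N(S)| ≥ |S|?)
Yes: |N(S)| = 1, |S| = 1

Subset S = {W2}
Neighbors N(S) = {J4}

|N(S)| = 1, |S| = 1
Hall's condition: |N(S)| ≥ |S| is satisfied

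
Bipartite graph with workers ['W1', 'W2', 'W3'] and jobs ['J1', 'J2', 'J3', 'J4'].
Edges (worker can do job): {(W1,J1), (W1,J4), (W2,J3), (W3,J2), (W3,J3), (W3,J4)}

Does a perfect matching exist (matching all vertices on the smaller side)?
Yes, perfect matching exists (size 3)

Perfect matching: {(W1,J1), (W2,J3), (W3,J4)}
All 3 vertices on the smaller side are matched.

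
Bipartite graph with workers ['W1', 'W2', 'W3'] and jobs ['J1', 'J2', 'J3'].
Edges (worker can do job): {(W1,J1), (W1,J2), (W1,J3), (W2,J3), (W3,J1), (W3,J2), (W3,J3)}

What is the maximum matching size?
Maximum matching size = 3

Maximum matching: {(W1,J1), (W2,J3), (W3,J2)}
Size: 3

This assigns 3 workers to 3 distinct jobs.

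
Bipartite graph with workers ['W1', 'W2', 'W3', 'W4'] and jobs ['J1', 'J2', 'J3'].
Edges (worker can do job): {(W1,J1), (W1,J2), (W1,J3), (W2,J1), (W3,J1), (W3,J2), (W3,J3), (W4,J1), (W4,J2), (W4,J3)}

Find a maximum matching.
Matching: {(W1,J2), (W3,J1), (W4,J3)}

Maximum matching (size 3):
  W1 → J2
  W3 → J1
  W4 → J3

Each worker is assigned to at most one job, and each job to at most one worker.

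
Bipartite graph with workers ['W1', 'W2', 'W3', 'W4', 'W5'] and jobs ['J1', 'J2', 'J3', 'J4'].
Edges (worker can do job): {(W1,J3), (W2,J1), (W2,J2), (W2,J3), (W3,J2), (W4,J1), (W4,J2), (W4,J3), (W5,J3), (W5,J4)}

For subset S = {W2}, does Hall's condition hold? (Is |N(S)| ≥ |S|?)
Yes: |N(S)| = 3, |S| = 1

Subset S = {W2}
Neighbors N(S) = {J1, J2, J3}

|N(S)| = 3, |S| = 1
Hall's condition: |N(S)| ≥ |S| is satisfied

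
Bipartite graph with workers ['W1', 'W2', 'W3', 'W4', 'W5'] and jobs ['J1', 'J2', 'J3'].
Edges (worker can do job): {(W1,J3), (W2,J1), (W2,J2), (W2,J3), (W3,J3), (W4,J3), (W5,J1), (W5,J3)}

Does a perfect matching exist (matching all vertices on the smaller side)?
Yes, perfect matching exists (size 3)

Perfect matching: {(W2,J2), (W3,J3), (W5,J1)}
All 3 vertices on the smaller side are matched.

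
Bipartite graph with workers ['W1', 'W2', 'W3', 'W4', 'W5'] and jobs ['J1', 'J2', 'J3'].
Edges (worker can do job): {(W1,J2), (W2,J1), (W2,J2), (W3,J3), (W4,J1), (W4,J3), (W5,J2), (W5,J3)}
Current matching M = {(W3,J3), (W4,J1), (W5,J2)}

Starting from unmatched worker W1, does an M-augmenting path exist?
No augmenting path from W1

Alternating search from W1 reaches jobs: {J2, J3}.
Every reachable job is already matched in M, and following those matched edges back to workers exposes no further unvisited jobs.
No M-augmenting path from W1 exists.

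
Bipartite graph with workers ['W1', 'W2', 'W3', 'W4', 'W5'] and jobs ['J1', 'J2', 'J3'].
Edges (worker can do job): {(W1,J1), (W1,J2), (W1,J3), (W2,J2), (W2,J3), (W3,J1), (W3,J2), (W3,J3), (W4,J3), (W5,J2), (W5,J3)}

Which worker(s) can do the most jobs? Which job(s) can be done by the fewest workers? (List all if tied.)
Most versatile: W1, W3 (3 jobs); Least covered: J1 (2 workers)

Worker degrees (jobs they can do): W1:3, W2:2, W3:3, W4:1, W5:2
Job degrees (workers who can do it): J1:2, J2:4, J3:5

Maximum worker degree is 3, achieved by: W1, W3
Minimum job degree is 2, achieved by: J1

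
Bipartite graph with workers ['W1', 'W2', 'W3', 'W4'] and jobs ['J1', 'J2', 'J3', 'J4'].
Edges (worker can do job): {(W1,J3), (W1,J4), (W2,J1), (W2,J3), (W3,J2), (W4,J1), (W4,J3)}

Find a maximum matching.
Matching: {(W1,J4), (W2,J1), (W3,J2), (W4,J3)}

Maximum matching (size 4):
  W1 → J4
  W2 → J1
  W3 → J2
  W4 → J3

Each worker is assigned to at most one job, and each job to at most one worker.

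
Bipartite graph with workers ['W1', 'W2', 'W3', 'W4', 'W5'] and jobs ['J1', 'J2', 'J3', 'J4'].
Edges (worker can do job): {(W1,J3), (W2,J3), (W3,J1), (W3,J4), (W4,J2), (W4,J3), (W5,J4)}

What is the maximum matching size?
Maximum matching size = 4

Maximum matching: {(W1,J3), (W3,J1), (W4,J2), (W5,J4)}
Size: 4

This assigns 4 workers to 4 distinct jobs.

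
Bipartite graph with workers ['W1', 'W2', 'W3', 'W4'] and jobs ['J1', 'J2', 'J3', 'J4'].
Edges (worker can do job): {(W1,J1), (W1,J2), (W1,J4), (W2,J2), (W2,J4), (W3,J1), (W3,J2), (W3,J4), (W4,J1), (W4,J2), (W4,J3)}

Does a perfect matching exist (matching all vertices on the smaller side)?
Yes, perfect matching exists (size 4)

Perfect matching: {(W1,J4), (W2,J2), (W3,J1), (W4,J3)}
All 4 vertices on the smaller side are matched.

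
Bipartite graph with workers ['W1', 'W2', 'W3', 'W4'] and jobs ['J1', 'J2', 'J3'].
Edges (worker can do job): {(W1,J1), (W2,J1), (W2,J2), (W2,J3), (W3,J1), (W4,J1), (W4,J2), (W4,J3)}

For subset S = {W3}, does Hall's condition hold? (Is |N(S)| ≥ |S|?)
Yes: |N(S)| = 1, |S| = 1

Subset S = {W3}
Neighbors N(S) = {J1}

|N(S)| = 1, |S| = 1
Hall's condition: |N(S)| ≥ |S| is satisfied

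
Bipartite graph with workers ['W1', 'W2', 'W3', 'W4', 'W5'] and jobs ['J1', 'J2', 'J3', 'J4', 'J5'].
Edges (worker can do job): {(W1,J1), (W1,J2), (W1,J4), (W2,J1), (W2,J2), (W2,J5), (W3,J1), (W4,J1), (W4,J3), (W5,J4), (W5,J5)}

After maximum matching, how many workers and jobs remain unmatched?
Unmatched: 0 workers, 0 jobs

Maximum matching size: 5
Workers: 5 total, 5 matched, 0 unmatched
Jobs: 5 total, 5 matched, 0 unmatched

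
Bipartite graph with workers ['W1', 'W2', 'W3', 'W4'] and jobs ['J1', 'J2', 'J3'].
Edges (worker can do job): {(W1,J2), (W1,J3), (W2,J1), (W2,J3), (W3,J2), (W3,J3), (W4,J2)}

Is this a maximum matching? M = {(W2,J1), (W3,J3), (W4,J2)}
Yes, size 3 is maximum

Proposed matching has size 3.
Maximum matching size for this graph: 3.

This is a maximum matching.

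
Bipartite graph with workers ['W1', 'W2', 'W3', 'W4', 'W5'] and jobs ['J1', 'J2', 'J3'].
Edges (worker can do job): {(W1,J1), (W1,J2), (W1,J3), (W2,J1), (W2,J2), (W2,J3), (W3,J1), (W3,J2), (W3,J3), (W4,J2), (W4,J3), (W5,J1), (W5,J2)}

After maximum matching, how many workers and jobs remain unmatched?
Unmatched: 2 workers, 0 jobs

Maximum matching size: 3
Workers: 5 total, 3 matched, 2 unmatched
Jobs: 3 total, 3 matched, 0 unmatched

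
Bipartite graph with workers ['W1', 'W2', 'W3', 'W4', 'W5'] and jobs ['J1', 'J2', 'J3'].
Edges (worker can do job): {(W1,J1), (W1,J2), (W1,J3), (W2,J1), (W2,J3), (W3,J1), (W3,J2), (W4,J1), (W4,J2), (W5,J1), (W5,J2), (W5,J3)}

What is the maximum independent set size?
Maximum independent set = 5

By König's theorem:
- Min vertex cover = Max matching = 3
- Max independent set = Total vertices - Min vertex cover
- Max independent set = 8 - 3 = 5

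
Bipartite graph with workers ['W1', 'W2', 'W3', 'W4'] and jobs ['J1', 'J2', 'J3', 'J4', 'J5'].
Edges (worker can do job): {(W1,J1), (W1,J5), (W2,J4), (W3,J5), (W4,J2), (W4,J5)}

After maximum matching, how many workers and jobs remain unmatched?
Unmatched: 0 workers, 1 jobs

Maximum matching size: 4
Workers: 4 total, 4 matched, 0 unmatched
Jobs: 5 total, 4 matched, 1 unmatched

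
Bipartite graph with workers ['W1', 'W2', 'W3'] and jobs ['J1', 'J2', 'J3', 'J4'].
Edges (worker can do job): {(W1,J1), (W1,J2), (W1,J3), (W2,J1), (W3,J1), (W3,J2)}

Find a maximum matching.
Matching: {(W1,J3), (W2,J1), (W3,J2)}

Maximum matching (size 3):
  W1 → J3
  W2 → J1
  W3 → J2

Each worker is assigned to at most one job, and each job to at most one worker.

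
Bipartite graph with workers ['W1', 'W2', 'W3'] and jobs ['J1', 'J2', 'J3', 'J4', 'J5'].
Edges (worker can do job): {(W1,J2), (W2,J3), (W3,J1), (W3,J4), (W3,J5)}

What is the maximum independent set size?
Maximum independent set = 5

By König's theorem:
- Min vertex cover = Max matching = 3
- Max independent set = Total vertices - Min vertex cover
- Max independent set = 8 - 3 = 5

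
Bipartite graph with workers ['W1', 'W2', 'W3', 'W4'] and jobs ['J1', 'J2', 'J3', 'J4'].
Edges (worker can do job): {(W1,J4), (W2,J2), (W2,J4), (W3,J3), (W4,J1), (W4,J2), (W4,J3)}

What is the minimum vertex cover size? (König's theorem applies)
Minimum vertex cover size = 4

By König's theorem: in bipartite graphs,
min vertex cover = max matching = 4

Maximum matching has size 4, so minimum vertex cover also has size 4.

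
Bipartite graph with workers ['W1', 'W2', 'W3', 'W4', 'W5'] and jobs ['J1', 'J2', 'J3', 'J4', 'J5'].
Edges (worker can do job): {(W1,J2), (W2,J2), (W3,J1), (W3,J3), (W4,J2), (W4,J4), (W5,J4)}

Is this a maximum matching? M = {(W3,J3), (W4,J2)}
No, size 2 is not maximum

Proposed matching has size 2.
Maximum matching size for this graph: 3.

This is NOT maximum - can be improved to size 3.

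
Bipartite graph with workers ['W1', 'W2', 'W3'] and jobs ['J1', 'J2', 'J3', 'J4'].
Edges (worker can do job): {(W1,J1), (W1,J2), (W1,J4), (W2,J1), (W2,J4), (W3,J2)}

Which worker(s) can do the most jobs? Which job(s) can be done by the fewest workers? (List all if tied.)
Most versatile: W1 (3 jobs); Least covered: J3 (0 workers)

Worker degrees (jobs they can do): W1:3, W2:2, W3:1
Job degrees (workers who can do it): J1:2, J2:2, J3:0, J4:2

Maximum worker degree is 3, achieved by: W1
Minimum job degree is 0, achieved by: J3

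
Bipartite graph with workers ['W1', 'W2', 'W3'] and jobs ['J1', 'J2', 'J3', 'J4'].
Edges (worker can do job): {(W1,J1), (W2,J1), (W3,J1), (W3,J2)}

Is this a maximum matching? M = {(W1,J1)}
No, size 1 is not maximum

Proposed matching has size 1.
Maximum matching size for this graph: 2.

This is NOT maximum - can be improved to size 2.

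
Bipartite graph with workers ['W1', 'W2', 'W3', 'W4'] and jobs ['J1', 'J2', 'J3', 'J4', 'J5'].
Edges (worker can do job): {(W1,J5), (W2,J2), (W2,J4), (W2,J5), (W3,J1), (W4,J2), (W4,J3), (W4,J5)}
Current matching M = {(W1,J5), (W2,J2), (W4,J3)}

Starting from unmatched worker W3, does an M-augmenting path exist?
Yes: W3 → J1

An M-augmenting path alternates non-matching / matching edges, starting and ending at unmatched vertices.
Path: W3 → J1
(J1 is unmatched in M, so the path is augmenting.)
Flipping edges along this path would increase |M| from 3 to 4.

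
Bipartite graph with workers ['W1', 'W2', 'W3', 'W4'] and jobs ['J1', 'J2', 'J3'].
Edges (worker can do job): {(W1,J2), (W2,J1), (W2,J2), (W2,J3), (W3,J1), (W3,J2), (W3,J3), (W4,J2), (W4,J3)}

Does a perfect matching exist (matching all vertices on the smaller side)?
Yes, perfect matching exists (size 3)

Perfect matching: {(W1,J2), (W3,J1), (W4,J3)}
All 3 vertices on the smaller side are matched.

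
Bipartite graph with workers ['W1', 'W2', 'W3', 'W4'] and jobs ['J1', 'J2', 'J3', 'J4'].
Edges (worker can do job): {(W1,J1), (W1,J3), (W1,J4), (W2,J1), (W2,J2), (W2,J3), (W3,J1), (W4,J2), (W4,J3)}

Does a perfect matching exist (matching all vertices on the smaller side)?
Yes, perfect matching exists (size 4)

Perfect matching: {(W1,J4), (W2,J3), (W3,J1), (W4,J2)}
All 4 vertices on the smaller side are matched.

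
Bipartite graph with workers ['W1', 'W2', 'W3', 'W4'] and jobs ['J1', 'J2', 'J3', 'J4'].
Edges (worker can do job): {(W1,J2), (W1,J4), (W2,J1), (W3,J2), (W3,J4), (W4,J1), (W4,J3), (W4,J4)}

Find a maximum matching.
Matching: {(W1,J2), (W2,J1), (W3,J4), (W4,J3)}

Maximum matching (size 4):
  W1 → J2
  W2 → J1
  W3 → J4
  W4 → J3

Each worker is assigned to at most one job, and each job to at most one worker.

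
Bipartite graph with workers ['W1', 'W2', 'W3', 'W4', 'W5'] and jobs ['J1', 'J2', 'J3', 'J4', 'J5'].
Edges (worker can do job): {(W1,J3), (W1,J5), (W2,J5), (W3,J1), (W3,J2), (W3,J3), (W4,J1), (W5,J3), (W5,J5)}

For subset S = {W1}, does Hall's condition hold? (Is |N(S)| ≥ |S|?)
Yes: |N(S)| = 2, |S| = 1

Subset S = {W1}
Neighbors N(S) = {J3, J5}

|N(S)| = 2, |S| = 1
Hall's condition: |N(S)| ≥ |S| is satisfied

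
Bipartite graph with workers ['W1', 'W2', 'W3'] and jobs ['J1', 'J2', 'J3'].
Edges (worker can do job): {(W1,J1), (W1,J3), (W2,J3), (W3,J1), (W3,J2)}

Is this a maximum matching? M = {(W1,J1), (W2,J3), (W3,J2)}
Yes, size 3 is maximum

Proposed matching has size 3.
Maximum matching size for this graph: 3.

This is a maximum matching.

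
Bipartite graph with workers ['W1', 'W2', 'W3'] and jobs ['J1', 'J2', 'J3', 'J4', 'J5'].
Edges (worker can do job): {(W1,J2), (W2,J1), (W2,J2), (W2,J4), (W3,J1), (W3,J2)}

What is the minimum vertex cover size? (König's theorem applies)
Minimum vertex cover size = 3

By König's theorem: in bipartite graphs,
min vertex cover = max matching = 3

Maximum matching has size 3, so minimum vertex cover also has size 3.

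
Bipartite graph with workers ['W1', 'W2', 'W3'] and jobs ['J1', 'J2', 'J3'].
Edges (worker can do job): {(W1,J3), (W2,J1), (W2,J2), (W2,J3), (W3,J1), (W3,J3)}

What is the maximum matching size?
Maximum matching size = 3

Maximum matching: {(W1,J3), (W2,J2), (W3,J1)}
Size: 3

This assigns 3 workers to 3 distinct jobs.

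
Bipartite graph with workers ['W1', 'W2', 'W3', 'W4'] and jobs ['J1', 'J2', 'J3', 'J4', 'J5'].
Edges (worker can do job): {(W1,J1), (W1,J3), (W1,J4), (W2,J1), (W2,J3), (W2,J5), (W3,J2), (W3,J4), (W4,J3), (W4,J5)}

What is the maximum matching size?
Maximum matching size = 4

Maximum matching: {(W1,J3), (W2,J1), (W3,J2), (W4,J5)}
Size: 4

This assigns 4 workers to 4 distinct jobs.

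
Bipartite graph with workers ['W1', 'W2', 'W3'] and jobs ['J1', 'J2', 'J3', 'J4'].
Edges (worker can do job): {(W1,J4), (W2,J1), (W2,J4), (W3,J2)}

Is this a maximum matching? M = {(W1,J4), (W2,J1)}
No, size 2 is not maximum

Proposed matching has size 2.
Maximum matching size for this graph: 3.

This is NOT maximum - can be improved to size 3.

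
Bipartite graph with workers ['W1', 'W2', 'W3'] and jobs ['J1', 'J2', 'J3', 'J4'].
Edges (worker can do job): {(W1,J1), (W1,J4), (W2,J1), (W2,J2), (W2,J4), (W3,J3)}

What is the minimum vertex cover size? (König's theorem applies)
Minimum vertex cover size = 3

By König's theorem: in bipartite graphs,
min vertex cover = max matching = 3

Maximum matching has size 3, so minimum vertex cover also has size 3.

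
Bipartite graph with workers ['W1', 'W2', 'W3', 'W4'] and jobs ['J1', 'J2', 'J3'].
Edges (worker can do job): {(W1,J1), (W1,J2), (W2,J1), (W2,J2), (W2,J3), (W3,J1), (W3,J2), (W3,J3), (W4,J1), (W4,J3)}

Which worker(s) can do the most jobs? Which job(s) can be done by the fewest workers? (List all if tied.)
Most versatile: W2, W3 (3 jobs); Least covered: J2, J3 (3 workers)

Worker degrees (jobs they can do): W1:2, W2:3, W3:3, W4:2
Job degrees (workers who can do it): J1:4, J2:3, J3:3

Maximum worker degree is 3, achieved by: W2, W3
Minimum job degree is 3, achieved by: J2, J3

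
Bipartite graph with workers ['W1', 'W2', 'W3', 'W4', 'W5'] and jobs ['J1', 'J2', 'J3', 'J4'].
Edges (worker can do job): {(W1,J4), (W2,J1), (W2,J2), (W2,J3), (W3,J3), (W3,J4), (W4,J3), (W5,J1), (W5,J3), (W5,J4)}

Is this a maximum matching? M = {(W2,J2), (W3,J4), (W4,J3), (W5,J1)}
Yes, size 4 is maximum

Proposed matching has size 4.
Maximum matching size for this graph: 4.

This is a maximum matching.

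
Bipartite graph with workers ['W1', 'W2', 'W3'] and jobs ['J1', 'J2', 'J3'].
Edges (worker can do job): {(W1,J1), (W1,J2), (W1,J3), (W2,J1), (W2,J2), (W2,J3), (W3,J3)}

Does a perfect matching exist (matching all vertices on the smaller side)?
Yes, perfect matching exists (size 3)

Perfect matching: {(W1,J2), (W2,J1), (W3,J3)}
All 3 vertices on the smaller side are matched.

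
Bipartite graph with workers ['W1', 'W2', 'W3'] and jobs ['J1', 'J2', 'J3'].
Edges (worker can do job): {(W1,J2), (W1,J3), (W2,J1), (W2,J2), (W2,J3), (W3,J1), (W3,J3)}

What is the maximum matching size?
Maximum matching size = 3

Maximum matching: {(W1,J3), (W2,J2), (W3,J1)}
Size: 3

This assigns 3 workers to 3 distinct jobs.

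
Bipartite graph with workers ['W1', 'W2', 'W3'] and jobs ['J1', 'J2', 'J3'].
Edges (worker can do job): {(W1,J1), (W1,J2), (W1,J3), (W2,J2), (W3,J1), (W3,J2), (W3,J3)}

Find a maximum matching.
Matching: {(W1,J1), (W2,J2), (W3,J3)}

Maximum matching (size 3):
  W1 → J1
  W2 → J2
  W3 → J3

Each worker is assigned to at most one job, and each job to at most one worker.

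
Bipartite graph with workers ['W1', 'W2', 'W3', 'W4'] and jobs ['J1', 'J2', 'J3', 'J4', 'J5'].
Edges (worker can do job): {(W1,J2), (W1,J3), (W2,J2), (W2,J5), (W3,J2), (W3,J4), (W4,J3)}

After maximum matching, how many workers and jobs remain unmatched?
Unmatched: 0 workers, 1 jobs

Maximum matching size: 4
Workers: 4 total, 4 matched, 0 unmatched
Jobs: 5 total, 4 matched, 1 unmatched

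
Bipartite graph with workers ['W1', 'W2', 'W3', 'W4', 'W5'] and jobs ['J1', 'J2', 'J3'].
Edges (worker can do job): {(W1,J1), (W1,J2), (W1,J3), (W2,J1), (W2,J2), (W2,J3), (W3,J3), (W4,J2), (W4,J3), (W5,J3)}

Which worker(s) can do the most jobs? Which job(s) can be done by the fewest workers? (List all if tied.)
Most versatile: W1, W2 (3 jobs); Least covered: J1 (2 workers)

Worker degrees (jobs they can do): W1:3, W2:3, W3:1, W4:2, W5:1
Job degrees (workers who can do it): J1:2, J2:3, J3:5

Maximum worker degree is 3, achieved by: W1, W2
Minimum job degree is 2, achieved by: J1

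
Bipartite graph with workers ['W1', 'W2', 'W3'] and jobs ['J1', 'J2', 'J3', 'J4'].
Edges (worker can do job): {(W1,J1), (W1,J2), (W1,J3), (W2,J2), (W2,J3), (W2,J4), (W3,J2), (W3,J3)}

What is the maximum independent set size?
Maximum independent set = 4

By König's theorem:
- Min vertex cover = Max matching = 3
- Max independent set = Total vertices - Min vertex cover
- Max independent set = 7 - 3 = 4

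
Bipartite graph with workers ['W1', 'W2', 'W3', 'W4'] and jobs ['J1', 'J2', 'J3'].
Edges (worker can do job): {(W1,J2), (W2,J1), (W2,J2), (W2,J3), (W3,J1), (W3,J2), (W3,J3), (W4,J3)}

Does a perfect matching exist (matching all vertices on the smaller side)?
Yes, perfect matching exists (size 3)

Perfect matching: {(W1,J2), (W3,J1), (W4,J3)}
All 3 vertices on the smaller side are matched.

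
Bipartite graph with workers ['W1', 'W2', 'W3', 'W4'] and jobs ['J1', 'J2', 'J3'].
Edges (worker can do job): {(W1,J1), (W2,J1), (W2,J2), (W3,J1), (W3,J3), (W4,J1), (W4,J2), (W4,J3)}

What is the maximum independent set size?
Maximum independent set = 4

By König's theorem:
- Min vertex cover = Max matching = 3
- Max independent set = Total vertices - Min vertex cover
- Max independent set = 7 - 3 = 4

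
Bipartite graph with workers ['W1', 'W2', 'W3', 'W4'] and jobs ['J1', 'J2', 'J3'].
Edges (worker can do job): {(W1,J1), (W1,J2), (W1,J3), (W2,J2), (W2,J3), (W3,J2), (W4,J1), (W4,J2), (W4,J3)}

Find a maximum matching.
Matching: {(W1,J3), (W3,J2), (W4,J1)}

Maximum matching (size 3):
  W1 → J3
  W3 → J2
  W4 → J1

Each worker is assigned to at most one job, and each job to at most one worker.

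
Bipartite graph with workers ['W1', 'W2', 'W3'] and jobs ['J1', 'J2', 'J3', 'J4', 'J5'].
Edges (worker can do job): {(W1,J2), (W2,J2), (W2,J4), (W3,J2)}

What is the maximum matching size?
Maximum matching size = 2

Maximum matching: {(W2,J4), (W3,J2)}
Size: 2

This assigns 2 workers to 2 distinct jobs.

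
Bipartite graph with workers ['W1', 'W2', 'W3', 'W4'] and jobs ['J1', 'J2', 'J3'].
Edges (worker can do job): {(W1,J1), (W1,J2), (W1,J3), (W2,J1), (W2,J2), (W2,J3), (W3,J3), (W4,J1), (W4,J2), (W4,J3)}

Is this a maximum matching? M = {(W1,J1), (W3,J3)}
No, size 2 is not maximum

Proposed matching has size 2.
Maximum matching size for this graph: 3.

This is NOT maximum - can be improved to size 3.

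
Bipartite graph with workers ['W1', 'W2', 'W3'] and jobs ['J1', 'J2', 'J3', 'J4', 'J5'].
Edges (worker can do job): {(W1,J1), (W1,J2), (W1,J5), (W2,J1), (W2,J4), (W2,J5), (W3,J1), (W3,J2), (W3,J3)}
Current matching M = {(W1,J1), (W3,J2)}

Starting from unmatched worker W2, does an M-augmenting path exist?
Yes: W2 → J4

An M-augmenting path alternates non-matching / matching edges, starting and ending at unmatched vertices.
Path: W2 → J4
(J4 is unmatched in M, so the path is augmenting.)
Flipping edges along this path would increase |M| from 2 to 3.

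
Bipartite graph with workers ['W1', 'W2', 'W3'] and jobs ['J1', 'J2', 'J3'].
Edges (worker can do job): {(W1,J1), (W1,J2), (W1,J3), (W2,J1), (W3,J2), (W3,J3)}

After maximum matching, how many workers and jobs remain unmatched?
Unmatched: 0 workers, 0 jobs

Maximum matching size: 3
Workers: 3 total, 3 matched, 0 unmatched
Jobs: 3 total, 3 matched, 0 unmatched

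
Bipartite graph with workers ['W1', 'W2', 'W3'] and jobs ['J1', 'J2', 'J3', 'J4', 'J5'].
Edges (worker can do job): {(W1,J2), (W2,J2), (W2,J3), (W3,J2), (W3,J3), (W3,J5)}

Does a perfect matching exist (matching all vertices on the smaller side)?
Yes, perfect matching exists (size 3)

Perfect matching: {(W1,J2), (W2,J3), (W3,J5)}
All 3 vertices on the smaller side are matched.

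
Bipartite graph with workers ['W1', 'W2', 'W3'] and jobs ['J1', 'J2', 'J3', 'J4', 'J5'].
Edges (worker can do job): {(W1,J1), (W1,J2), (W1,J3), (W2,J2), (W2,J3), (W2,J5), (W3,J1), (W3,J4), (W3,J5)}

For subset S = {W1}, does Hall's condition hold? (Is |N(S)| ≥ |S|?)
Yes: |N(S)| = 3, |S| = 1

Subset S = {W1}
Neighbors N(S) = {J1, J2, J3}

|N(S)| = 3, |S| = 1
Hall's condition: |N(S)| ≥ |S| is satisfied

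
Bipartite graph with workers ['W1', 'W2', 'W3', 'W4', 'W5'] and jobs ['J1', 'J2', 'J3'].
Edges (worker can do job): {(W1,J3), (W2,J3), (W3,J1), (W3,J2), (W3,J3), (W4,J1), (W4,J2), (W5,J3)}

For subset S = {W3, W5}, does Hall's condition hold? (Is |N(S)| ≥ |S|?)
Yes: |N(S)| = 3, |S| = 2

Subset S = {W3, W5}
Neighbors N(S) = {J1, J2, J3}

|N(S)| = 3, |S| = 2
Hall's condition: |N(S)| ≥ |S| is satisfied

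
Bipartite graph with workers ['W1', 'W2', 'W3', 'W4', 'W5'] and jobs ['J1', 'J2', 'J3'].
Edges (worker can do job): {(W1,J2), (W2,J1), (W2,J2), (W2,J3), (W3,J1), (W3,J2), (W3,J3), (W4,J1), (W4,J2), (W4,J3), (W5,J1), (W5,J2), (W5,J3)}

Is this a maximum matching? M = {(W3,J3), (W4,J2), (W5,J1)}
Yes, size 3 is maximum

Proposed matching has size 3.
Maximum matching size for this graph: 3.

This is a maximum matching.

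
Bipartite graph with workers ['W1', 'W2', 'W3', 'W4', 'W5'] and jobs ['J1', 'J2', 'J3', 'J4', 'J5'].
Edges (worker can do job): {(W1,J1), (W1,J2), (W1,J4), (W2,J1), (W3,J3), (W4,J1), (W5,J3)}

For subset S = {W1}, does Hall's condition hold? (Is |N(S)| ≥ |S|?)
Yes: |N(S)| = 3, |S| = 1

Subset S = {W1}
Neighbors N(S) = {J1, J2, J4}

|N(S)| = 3, |S| = 1
Hall's condition: |N(S)| ≥ |S| is satisfied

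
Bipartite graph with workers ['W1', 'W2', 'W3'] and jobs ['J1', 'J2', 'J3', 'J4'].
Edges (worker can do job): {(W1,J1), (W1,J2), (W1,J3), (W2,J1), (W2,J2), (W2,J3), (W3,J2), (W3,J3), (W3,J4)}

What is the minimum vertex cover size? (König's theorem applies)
Minimum vertex cover size = 3

By König's theorem: in bipartite graphs,
min vertex cover = max matching = 3

Maximum matching has size 3, so minimum vertex cover also has size 3.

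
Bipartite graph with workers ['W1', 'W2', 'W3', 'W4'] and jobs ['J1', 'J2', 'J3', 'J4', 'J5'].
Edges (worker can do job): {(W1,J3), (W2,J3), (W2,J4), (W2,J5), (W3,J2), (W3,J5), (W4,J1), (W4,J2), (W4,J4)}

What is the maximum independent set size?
Maximum independent set = 5

By König's theorem:
- Min vertex cover = Max matching = 4
- Max independent set = Total vertices - Min vertex cover
- Max independent set = 9 - 4 = 5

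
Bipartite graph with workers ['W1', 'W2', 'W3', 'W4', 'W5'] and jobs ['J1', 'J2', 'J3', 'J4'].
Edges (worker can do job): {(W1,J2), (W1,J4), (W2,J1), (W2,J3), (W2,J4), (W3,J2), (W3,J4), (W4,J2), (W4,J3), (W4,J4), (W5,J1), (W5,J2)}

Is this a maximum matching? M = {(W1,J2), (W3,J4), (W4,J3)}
No, size 3 is not maximum

Proposed matching has size 3.
Maximum matching size for this graph: 4.

This is NOT maximum - can be improved to size 4.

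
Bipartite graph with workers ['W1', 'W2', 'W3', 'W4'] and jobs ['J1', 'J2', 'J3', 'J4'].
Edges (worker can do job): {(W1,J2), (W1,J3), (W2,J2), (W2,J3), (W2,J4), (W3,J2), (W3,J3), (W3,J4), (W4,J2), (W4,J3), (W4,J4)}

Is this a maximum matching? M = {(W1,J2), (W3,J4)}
No, size 2 is not maximum

Proposed matching has size 2.
Maximum matching size for this graph: 3.

This is NOT maximum - can be improved to size 3.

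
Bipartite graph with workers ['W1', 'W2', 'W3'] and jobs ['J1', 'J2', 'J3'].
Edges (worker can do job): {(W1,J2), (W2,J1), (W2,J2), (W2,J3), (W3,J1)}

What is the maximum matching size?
Maximum matching size = 3

Maximum matching: {(W1,J2), (W2,J3), (W3,J1)}
Size: 3

This assigns 3 workers to 3 distinct jobs.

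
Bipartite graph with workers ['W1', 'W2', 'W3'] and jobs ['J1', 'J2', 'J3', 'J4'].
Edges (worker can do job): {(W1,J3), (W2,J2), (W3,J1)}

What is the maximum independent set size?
Maximum independent set = 4

By König's theorem:
- Min vertex cover = Max matching = 3
- Max independent set = Total vertices - Min vertex cover
- Max independent set = 7 - 3 = 4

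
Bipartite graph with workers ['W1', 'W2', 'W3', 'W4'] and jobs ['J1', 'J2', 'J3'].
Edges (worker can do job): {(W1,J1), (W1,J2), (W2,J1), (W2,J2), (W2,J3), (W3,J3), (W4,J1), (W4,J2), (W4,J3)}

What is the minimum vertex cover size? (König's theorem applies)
Minimum vertex cover size = 3

By König's theorem: in bipartite graphs,
min vertex cover = max matching = 3

Maximum matching has size 3, so minimum vertex cover also has size 3.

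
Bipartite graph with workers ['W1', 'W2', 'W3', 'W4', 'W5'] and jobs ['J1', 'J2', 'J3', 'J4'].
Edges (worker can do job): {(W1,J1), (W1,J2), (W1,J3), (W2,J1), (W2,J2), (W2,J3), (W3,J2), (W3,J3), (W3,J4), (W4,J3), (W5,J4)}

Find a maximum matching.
Matching: {(W1,J2), (W2,J1), (W3,J3), (W5,J4)}

Maximum matching (size 4):
  W1 → J2
  W2 → J1
  W3 → J3
  W5 → J4

Each worker is assigned to at most one job, and each job to at most one worker.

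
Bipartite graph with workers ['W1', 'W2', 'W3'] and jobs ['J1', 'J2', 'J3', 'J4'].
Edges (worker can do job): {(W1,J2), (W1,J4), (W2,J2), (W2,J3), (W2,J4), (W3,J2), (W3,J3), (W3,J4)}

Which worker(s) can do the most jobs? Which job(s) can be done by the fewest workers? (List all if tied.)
Most versatile: W2, W3 (3 jobs); Least covered: J1 (0 workers)

Worker degrees (jobs they can do): W1:2, W2:3, W3:3
Job degrees (workers who can do it): J1:0, J2:3, J3:2, J4:3

Maximum worker degree is 3, achieved by: W2, W3
Minimum job degree is 0, achieved by: J1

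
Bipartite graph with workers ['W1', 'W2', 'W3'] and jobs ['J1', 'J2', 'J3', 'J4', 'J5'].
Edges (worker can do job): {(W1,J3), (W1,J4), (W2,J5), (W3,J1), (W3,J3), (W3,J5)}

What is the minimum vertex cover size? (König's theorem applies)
Minimum vertex cover size = 3

By König's theorem: in bipartite graphs,
min vertex cover = max matching = 3

Maximum matching has size 3, so minimum vertex cover also has size 3.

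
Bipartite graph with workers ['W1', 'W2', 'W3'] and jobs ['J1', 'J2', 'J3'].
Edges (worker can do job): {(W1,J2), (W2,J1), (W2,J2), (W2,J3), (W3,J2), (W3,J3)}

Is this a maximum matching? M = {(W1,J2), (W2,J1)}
No, size 2 is not maximum

Proposed matching has size 2.
Maximum matching size for this graph: 3.

This is NOT maximum - can be improved to size 3.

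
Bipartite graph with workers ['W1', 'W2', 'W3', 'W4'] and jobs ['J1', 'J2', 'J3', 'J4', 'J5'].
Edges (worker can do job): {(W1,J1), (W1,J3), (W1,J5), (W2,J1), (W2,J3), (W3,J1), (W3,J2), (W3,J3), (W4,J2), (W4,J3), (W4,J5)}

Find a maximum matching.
Matching: {(W1,J1), (W2,J3), (W3,J2), (W4,J5)}

Maximum matching (size 4):
  W1 → J1
  W2 → J3
  W3 → J2
  W4 → J5

Each worker is assigned to at most one job, and each job to at most one worker.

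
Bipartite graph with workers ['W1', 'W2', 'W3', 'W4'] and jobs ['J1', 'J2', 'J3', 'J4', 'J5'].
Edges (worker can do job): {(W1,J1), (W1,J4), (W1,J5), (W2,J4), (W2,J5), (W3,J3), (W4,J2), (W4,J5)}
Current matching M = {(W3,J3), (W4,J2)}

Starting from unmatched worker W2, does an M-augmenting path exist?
Yes: W2 → J5

An M-augmenting path alternates non-matching / matching edges, starting and ending at unmatched vertices.
Path: W2 → J5
(J5 is unmatched in M, so the path is augmenting.)
Flipping edges along this path would increase |M| from 2 to 3.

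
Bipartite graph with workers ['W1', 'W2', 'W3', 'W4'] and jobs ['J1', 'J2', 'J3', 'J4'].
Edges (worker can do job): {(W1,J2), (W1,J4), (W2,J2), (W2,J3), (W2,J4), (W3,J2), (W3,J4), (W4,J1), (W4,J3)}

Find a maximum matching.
Matching: {(W1,J4), (W2,J3), (W3,J2), (W4,J1)}

Maximum matching (size 4):
  W1 → J4
  W2 → J3
  W3 → J2
  W4 → J1

Each worker is assigned to at most one job, and each job to at most one worker.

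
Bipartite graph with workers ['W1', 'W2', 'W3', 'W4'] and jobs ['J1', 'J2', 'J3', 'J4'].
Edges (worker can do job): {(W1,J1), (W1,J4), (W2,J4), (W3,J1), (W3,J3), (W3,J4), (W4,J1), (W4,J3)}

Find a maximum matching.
Matching: {(W1,J4), (W3,J3), (W4,J1)}

Maximum matching (size 3):
  W1 → J4
  W3 → J3
  W4 → J1

Each worker is assigned to at most one job, and each job to at most one worker.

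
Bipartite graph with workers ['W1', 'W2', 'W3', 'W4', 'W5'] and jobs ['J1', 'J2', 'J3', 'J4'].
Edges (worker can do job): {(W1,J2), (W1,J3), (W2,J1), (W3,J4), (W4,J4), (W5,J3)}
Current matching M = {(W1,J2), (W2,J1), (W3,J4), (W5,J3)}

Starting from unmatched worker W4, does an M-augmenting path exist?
No augmenting path from W4

Alternating search from W4 reaches jobs: {J4}.
Every reachable job is already matched in M, and following those matched edges back to workers exposes no further unvisited jobs.
No M-augmenting path from W4 exists.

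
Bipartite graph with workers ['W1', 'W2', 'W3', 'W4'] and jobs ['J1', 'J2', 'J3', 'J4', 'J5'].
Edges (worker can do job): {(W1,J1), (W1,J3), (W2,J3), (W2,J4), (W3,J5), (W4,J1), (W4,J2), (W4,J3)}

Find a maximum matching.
Matching: {(W1,J3), (W2,J4), (W3,J5), (W4,J1)}

Maximum matching (size 4):
  W1 → J3
  W2 → J4
  W3 → J5
  W4 → J1

Each worker is assigned to at most one job, and each job to at most one worker.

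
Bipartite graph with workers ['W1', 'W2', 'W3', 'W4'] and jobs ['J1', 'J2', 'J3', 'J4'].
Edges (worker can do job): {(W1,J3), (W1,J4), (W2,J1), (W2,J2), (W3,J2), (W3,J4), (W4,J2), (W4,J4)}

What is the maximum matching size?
Maximum matching size = 4

Maximum matching: {(W1,J3), (W2,J1), (W3,J4), (W4,J2)}
Size: 4

This assigns 4 workers to 4 distinct jobs.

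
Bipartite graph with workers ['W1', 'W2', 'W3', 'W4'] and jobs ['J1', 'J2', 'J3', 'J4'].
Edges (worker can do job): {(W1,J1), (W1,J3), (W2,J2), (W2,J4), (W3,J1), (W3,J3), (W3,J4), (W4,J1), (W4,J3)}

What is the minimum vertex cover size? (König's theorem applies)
Minimum vertex cover size = 4

By König's theorem: in bipartite graphs,
min vertex cover = max matching = 4

Maximum matching has size 4, so minimum vertex cover also has size 4.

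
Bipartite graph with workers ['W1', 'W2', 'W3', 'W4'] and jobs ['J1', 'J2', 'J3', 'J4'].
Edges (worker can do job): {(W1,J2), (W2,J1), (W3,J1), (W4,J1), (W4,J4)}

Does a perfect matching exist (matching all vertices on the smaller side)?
No, maximum matching has size 3 < 4

Maximum matching has size 3, need 4 for perfect matching.
Unmatched workers: ['W2']
Unmatched jobs: ['J3']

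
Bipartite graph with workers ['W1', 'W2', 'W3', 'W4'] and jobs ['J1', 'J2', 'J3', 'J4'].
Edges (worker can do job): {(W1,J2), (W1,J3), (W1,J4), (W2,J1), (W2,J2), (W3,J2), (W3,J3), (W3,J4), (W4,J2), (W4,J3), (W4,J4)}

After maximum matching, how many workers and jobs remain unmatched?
Unmatched: 0 workers, 0 jobs

Maximum matching size: 4
Workers: 4 total, 4 matched, 0 unmatched
Jobs: 4 total, 4 matched, 0 unmatched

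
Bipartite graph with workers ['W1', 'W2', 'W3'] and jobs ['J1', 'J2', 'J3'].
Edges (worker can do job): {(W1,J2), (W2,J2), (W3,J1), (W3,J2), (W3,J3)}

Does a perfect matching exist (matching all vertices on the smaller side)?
No, maximum matching has size 2 < 3

Maximum matching has size 2, need 3 for perfect matching.
Unmatched workers: ['W2']
Unmatched jobs: ['J1']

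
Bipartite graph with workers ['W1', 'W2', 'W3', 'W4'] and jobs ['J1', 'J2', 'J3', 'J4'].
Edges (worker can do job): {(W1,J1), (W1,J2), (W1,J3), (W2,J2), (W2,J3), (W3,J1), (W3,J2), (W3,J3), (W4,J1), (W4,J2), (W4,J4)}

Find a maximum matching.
Matching: {(W1,J1), (W2,J2), (W3,J3), (W4,J4)}

Maximum matching (size 4):
  W1 → J1
  W2 → J2
  W3 → J3
  W4 → J4

Each worker is assigned to at most one job, and each job to at most one worker.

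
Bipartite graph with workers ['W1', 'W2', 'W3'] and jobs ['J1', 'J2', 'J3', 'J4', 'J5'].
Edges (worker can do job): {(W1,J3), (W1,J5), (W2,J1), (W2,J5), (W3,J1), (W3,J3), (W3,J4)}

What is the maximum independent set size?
Maximum independent set = 5

By König's theorem:
- Min vertex cover = Max matching = 3
- Max independent set = Total vertices - Min vertex cover
- Max independent set = 8 - 3 = 5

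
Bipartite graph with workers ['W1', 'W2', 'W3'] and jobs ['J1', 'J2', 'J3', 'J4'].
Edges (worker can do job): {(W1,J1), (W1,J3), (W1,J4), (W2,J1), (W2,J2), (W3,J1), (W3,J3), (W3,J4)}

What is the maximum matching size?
Maximum matching size = 3

Maximum matching: {(W1,J1), (W2,J2), (W3,J4)}
Size: 3

This assigns 3 workers to 3 distinct jobs.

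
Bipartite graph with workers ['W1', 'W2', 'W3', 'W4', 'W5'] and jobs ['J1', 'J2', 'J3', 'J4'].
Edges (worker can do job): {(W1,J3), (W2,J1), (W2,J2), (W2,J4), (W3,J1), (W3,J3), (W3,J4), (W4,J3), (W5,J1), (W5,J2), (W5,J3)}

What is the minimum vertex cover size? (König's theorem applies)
Minimum vertex cover size = 4

By König's theorem: in bipartite graphs,
min vertex cover = max matching = 4

Maximum matching has size 4, so minimum vertex cover also has size 4.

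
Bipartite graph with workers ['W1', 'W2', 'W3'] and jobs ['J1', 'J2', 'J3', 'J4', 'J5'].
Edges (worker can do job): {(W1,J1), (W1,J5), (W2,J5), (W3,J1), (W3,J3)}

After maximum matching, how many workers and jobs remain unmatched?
Unmatched: 0 workers, 2 jobs

Maximum matching size: 3
Workers: 3 total, 3 matched, 0 unmatched
Jobs: 5 total, 3 matched, 2 unmatched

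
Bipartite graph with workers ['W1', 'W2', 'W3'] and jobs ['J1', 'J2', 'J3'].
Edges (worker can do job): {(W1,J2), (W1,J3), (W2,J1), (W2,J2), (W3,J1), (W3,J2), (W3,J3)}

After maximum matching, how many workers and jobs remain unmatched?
Unmatched: 0 workers, 0 jobs

Maximum matching size: 3
Workers: 3 total, 3 matched, 0 unmatched
Jobs: 3 total, 3 matched, 0 unmatched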